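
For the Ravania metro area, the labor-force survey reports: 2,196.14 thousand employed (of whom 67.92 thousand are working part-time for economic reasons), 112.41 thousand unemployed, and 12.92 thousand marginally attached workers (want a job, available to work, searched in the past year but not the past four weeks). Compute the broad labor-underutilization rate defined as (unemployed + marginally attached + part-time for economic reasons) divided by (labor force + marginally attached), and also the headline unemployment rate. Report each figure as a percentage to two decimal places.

Labor force = 2,196.14 + 112.41 = 2,308.55 thousand.
Numerator = 112.41 + 12.92 + 67.92 = 193.25 thousand.
Denominator = 2,308.55 + 12.92 = 2,321.47 thousand.
Broad rate = 193.25 / 2,321.47 = 8.32%.
Headline unemployment rate = 112.41 / 2,308.55 = 4.87%.

Broad underutilization rate ≈ 8.32%; headline unemployment rate ≈ 4.87%.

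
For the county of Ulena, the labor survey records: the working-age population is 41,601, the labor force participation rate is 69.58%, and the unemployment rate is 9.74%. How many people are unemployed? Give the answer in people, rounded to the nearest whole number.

Labor force = 0.6958 × 41,601 = 28,946.
Unemployed = 0.0974 × 28,946 ≈ 2,819.

About 2,819 are unemployed.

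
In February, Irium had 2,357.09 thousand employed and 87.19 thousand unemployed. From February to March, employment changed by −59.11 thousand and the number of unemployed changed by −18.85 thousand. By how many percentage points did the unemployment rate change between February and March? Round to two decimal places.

February: labor force = 2,357.09 + 87.19 = 2,444.28; u = 87.19/2,444.28 = 3.57%.
March: labor force = 2,297.98 + 68.34 = 2,366.32; u = 68.34/2,366.32 = 2.89%.
Change = 2.89% − 3.57% = −0.68 pp.

The unemployment rate changed by −0.68 percentage points.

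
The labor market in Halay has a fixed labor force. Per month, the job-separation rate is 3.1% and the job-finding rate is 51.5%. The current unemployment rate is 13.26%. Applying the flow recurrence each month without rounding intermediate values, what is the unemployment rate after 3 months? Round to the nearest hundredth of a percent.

With a fixed labor force, u_{t+1} = u_t + s·(1−u_t) − f·u_t = u_t·(1−s−f) + s.
Here 1−s−f = 0.454 and s = 0.031.
u_1 = 0.132600 × 0.454 + 0.031 = 0.091200.
u_2 = 0.091200 × 0.454 + 0.031 = 0.072405.
u_3 = 0.072405 × 0.454 + 0.031 = 0.063872.

Unemployment rate after three months ≈ 6.39%.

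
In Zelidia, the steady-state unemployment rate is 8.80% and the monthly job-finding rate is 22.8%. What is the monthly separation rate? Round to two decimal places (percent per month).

From u* = s/(s+f): s = u·f/(1−u).
s = 0.0880 × 22.8 / (1 − 0.0880) = 2.0064 / 0.9120 ≈ 2.20% per month.

Separation rate ≈ 2.20% per month.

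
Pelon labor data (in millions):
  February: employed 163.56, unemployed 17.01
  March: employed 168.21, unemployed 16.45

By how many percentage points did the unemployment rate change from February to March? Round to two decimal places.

The unemployment rate changed by −0.51 percentage points.

February: labor force = 163.56 + 17.01 = 180.57; u = 17.01/180.57 = 9.42%.
March: labor force = 168.21 + 16.45 = 184.66; u = 16.45/184.66 = 8.91%.
Change = 8.91% − 9.42% = −0.51 pp.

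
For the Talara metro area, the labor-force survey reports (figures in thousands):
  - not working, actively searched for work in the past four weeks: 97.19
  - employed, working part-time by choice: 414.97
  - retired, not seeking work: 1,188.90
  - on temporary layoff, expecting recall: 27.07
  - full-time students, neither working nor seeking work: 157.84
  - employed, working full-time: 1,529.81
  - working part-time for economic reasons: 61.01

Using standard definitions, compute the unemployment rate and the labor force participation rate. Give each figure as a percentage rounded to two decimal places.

Unemployment rate ≈ 5.83%; labor force participation rate ≈ 61.26%.

Employed = 414.97 + 1,529.81 + 61.01 = 2,005.79 thousand (anyone who worked, including part-time for economic reasons, counts as employed).
Unemployed = 97.19 + 27.07 = 124.26 thousand (jobless and actively searching, or on temporary layoff).
Labor force = 2,005.79 + 124.26 = 2,130.05 thousand.
Not in labor force = 1,188.90 + 157.84 = 1,346.74 thousand (those not working and not actively searching are outside the labor force).
Civilian working-age population = 2,130.05 + 1,346.74 = 3,476.79 thousand.
Unemployment rate = 124.26 / 2,130.05 = 5.83%.
Labor force participation rate = 2,130.05 / 3,476.79 = 61.26%.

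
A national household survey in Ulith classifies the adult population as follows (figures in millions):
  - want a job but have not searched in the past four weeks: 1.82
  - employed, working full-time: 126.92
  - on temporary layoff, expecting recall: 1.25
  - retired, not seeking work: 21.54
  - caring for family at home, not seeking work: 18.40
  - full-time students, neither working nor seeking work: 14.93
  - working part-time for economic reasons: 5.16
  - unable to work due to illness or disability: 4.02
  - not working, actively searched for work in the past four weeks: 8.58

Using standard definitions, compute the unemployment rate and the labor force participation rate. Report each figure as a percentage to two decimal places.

Employed = 126.92 + 5.16 = 132.08 million (anyone who worked, including part-time for economic reasons, counts as employed).
Unemployed = 1.25 + 8.58 = 9.83 million (jobless and actively searching, or on temporary layoff).
Labor force = 132.08 + 9.83 = 141.91 million.
Not in labor force = 1.82 + 21.54 + 18.40 + 14.93 + 4.02 = 60.71 million (those not working and not actively searching are outside the labor force — including those who want a job but have given up searching).
Civilian working-age population = 141.91 + 60.71 = 202.62 million.
Unemployment rate = 9.83 / 141.91 = 6.93%.
Labor force participation rate = 141.91 / 202.62 = 70.04%.

Unemployment rate ≈ 6.93%; labor force participation rate ≈ 70.04%.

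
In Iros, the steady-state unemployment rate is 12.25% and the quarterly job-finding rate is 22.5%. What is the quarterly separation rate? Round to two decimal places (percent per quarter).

From u* = s/(s+f): s = u·f/(1−u).
s = 0.1225 × 22.5 / (1 − 0.1225) = 2.7563 / 0.8775 ≈ 3.14% per quarter.

Separation rate ≈ 3.14% per quarter.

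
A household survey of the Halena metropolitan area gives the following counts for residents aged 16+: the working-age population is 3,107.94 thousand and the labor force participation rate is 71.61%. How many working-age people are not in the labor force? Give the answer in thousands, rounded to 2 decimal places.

About 882.34 thousand are not in the labor force.

Share not in the labor force = 1 − 0.7161 = 0.2839.
Not in labor force = 0.2839 × 3,107.94 ≈ 882.34 thousand.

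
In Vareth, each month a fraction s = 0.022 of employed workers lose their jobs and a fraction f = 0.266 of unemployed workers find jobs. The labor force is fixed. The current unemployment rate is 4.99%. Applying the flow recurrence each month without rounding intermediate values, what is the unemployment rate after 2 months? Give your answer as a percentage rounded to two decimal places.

With a fixed labor force, u_{t+1} = u_t + s·(1−u_t) − f·u_t = u_t·(1−s−f) + s.
Here 1−s−f = 0.712 and s = 0.022.
u_1 = 0.049900 × 0.712 + 0.022 = 0.057529.
u_2 = 0.057529 × 0.712 + 0.022 = 0.062961.

Unemployment rate after two months ≈ 6.30%.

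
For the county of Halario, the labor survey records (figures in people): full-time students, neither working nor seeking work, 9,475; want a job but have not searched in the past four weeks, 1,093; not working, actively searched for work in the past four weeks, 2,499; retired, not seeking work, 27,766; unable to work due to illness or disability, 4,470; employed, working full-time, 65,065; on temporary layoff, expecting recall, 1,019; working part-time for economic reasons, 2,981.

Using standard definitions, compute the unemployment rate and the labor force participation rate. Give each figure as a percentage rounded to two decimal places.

Unemployment rate ≈ 4.92%; labor force participation rate ≈ 62.57%.

Employed = 65,065 + 2,981 = 68,046 (anyone who worked, including part-time for economic reasons, counts as employed).
Unemployed = 2,499 + 1,019 = 3,518 (jobless and actively searching, or on temporary layoff).
Labor force = 68,046 + 3,518 = 71,564.
Not in labor force = 9,475 + 1,093 + 27,766 + 4,470 = 42,804 (those not working and not actively searching are outside the labor force — including those who want a job but have given up searching).
Civilian working-age population = 71,564 + 42,804 = 114,368.
Unemployment rate = 3,518 / 71,564 = 4.92%.
Labor force participation rate = 71,564 / 114,368 = 62.57%.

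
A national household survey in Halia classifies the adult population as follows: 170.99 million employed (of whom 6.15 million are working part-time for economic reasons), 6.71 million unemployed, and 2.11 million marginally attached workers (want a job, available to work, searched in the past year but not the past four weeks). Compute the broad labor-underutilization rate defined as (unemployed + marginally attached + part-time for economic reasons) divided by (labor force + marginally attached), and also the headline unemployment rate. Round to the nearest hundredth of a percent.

Labor force = 170.99 + 6.71 = 177.70 million.
Numerator = 6.71 + 2.11 + 6.15 = 14.97 million.
Denominator = 177.70 + 2.11 = 179.81 million.
Broad rate = 14.97 / 179.81 = 8.33%.
Headline unemployment rate = 6.71 / 177.70 = 3.78%.

Broad underutilization rate ≈ 8.33%; headline unemployment rate ≈ 3.78%.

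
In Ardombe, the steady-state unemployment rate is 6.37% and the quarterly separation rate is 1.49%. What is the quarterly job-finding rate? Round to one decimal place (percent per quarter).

From u* = s/(s+f): f = s·(1−u)/u.
f = 1.49 × (1 − 0.0637) / 0.0637 = 1.3951 / 0.0637 ≈ 21.9% per quarter.

Job-finding rate ≈ 21.9% per quarter.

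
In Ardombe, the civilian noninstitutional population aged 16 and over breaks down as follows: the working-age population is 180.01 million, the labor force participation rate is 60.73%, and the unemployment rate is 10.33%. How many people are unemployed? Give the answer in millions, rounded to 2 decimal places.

Labor force = 0.6073 × 180.01 = 109.32 million.
Unemployed = 0.1033 × 109.32 ≈ 11.29 million.

About 11.29 million are unemployed.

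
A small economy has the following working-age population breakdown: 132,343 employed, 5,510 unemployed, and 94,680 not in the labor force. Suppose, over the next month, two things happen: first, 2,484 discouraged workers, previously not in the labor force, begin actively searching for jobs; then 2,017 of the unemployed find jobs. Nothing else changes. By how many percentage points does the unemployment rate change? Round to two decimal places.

The unemployment rate changes by +0.26 percentage points.

Initially, labor force = 132,343 + 5,510 = 137,853, so u = 5,510/137,853 = 4.00%.
After the first change, unemployed and labor force both rise by 2,484 → E = 132,343, U = 7,994, labor force = 140,337.
After the second change, unemployed falls and employed rises by 2,017; labor force unchanged → E = 134,360, U = 5,977, labor force = 140,337.
New unemployment rate = 5,977 / 140,337 = 4.26%.
Change = 4.26% − 4.00% = +0.26 percentage points.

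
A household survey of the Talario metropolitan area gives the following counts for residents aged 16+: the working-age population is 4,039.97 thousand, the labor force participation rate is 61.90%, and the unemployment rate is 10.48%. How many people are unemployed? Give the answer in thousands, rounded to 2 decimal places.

Labor force = 0.6190 × 4,039.97 = 2,500.74 thousand.
Unemployed = 0.1048 × 2,500.74 ≈ 262.08 thousand.

About 262.08 thousand are unemployed.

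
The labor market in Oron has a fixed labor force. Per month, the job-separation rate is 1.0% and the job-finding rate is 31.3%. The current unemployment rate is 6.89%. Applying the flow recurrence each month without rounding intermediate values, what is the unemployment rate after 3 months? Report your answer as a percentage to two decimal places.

With a fixed labor force, u_{t+1} = u_t + s·(1−u_t) − f·u_t = u_t·(1−s−f) + s.
Here 1−s−f = 0.677 and s = 0.010.
u_1 = 0.068900 × 0.677 + 0.010 = 0.056645.
u_2 = 0.056645 × 0.677 + 0.010 = 0.048349.
u_3 = 0.048349 × 0.677 + 0.010 = 0.042732.

Unemployment rate after three months ≈ 4.27%.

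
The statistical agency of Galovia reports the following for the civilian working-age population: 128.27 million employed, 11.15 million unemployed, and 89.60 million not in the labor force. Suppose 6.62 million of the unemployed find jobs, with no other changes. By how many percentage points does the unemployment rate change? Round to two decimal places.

Initially, labor force = 128.27 + 11.15 = 139.42 million, so u = 11.15/139.42 = 8.00%.
After the change, unemployed falls and employed rises by 6.62; labor force unchanged → E = 134.89, U = 4.53, labor force = 139.42 million.
New unemployment rate = 4.53 / 139.42 = 3.25%.
Change = 3.25% − 8.00% = −4.75 percentage points.

The unemployment rate changes by −4.75 percentage points.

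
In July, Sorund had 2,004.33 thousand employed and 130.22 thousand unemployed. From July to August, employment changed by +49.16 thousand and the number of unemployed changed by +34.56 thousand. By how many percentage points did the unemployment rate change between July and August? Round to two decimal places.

July: labor force = 2,004.33 + 130.22 = 2,134.55; u = 130.22/2,134.55 = 6.10%.
August: labor force = 2,053.49 + 164.78 = 2,218.27; u = 164.78/2,218.27 = 7.43%.
Change = 7.43% − 6.10% = +1.33 pp.

The unemployment rate changed by +1.33 percentage points.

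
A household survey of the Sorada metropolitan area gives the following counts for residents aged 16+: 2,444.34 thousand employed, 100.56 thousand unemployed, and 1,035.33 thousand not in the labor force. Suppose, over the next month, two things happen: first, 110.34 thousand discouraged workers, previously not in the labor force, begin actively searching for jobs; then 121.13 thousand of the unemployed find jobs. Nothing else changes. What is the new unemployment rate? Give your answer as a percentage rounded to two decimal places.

Initially, labor force = 2,444.34 + 100.56 = 2,544.90 thousand, so u = 100.56/2,544.90 = 3.95%.
After the first change, unemployed and labor force both rise by 110.34 → E = 2,444.34, U = 210.90, labor force = 2,655.24 thousand.
After the second change, unemployed falls and employed rises by 121.13; labor force unchanged → E = 2,565.47, U = 89.77, labor force = 2,655.24 thousand.
New unemployment rate = 89.77 / 2,655.24 = 3.38%.

New unemployment rate ≈ 3.38%.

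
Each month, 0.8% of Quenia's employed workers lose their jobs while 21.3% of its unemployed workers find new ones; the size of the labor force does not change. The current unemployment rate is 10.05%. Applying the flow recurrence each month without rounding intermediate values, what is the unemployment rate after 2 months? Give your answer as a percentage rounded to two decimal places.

Unemployment rate after two months ≈ 7.52%.

With a fixed labor force, u_{t+1} = u_t + s·(1−u_t) − f·u_t = u_t·(1−s−f) + s.
Here 1−s−f = 0.779 and s = 0.008.
u_1 = 0.100500 × 0.779 + 0.008 = 0.086290.
u_2 = 0.086290 × 0.779 + 0.008 = 0.075220.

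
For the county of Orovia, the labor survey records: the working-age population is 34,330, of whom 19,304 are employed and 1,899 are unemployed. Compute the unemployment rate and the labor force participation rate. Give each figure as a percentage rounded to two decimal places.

Labor force = employed + unemployed = 19,304 + 1,899 = 21,203.
Unemployment rate = 1,899 / 21,203 = 8.96%.
Labor force participation rate = 21,203 / 34,330 = 61.76%.

Unemployment rate ≈ 8.96%; labor force participation rate ≈ 61.76%.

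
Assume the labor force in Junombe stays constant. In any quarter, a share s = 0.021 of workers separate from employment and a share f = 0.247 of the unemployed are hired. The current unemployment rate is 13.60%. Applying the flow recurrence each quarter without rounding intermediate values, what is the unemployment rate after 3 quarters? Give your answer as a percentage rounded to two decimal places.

Unemployment rate after three quarters ≈ 10.10%.

With a fixed labor force, u_{t+1} = u_t + s·(1−u_t) − f·u_t = u_t·(1−s−f) + s.
Here 1−s−f = 0.732 and s = 0.021.
u_1 = 0.136000 × 0.732 + 0.021 = 0.120552.
u_2 = 0.120552 × 0.732 + 0.021 = 0.109244.
u_3 = 0.109244 × 0.732 + 0.021 = 0.100967.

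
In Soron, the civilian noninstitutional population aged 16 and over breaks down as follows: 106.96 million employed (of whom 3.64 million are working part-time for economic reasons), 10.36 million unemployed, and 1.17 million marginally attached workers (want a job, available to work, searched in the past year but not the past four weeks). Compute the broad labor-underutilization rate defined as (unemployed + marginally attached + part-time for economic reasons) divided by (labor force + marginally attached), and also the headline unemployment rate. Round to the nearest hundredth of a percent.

Broad underutilization rate ≈ 12.80%; headline unemployment rate ≈ 8.83%.

Labor force = 106.96 + 10.36 = 117.32 million.
Numerator = 10.36 + 1.17 + 3.64 = 15.17 million.
Denominator = 117.32 + 1.17 = 118.49 million.
Broad rate = 15.17 / 118.49 = 12.80%.
Headline unemployment rate = 10.36 / 117.32 = 8.83%.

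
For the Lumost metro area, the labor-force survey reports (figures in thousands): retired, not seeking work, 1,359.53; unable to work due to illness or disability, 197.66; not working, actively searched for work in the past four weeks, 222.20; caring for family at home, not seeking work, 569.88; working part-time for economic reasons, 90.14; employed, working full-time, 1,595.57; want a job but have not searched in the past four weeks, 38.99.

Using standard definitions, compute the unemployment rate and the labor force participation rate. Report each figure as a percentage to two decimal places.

Unemployment rate ≈ 11.65%; labor force participation rate ≈ 46.83%.

Employed = 90.14 + 1,595.57 = 1,685.71 thousand (anyone who worked, including part-time for economic reasons, counts as employed).
Unemployed = 222.20 thousand.
Labor force = 1,685.71 + 222.20 = 1,907.91 thousand.
Not in labor force = 1,359.53 + 197.66 + 569.88 + 38.99 = 2,166.06 thousand (those not working and not actively searching are outside the labor force — including those who want a job but have given up searching).
Civilian working-age population = 1,907.91 + 2,166.06 = 4,073.97 thousand.
Unemployment rate = 222.20 / 1,907.91 = 11.65%.
Labor force participation rate = 1,907.91 / 4,073.97 = 46.83%.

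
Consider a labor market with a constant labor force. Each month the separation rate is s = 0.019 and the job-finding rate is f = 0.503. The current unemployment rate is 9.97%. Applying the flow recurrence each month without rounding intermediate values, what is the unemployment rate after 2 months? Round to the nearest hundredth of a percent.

Unemployment rate after two months ≈ 5.09%.

With a fixed labor force, u_{t+1} = u_t + s·(1−u_t) − f·u_t = u_t·(1−s−f) + s.
Here 1−s−f = 0.478 and s = 0.019.
u_1 = 0.099700 × 0.478 + 0.019 = 0.066657.
u_2 = 0.066657 × 0.478 + 0.019 = 0.050862.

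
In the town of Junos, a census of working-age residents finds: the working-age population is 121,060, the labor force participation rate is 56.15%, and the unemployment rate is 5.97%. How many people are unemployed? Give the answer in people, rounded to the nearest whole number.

Labor force = 0.5615 × 121,060 = 67,975.
Unemployed = 0.0597 × 67,975 ≈ 4,058.

About 4,058 are unemployed.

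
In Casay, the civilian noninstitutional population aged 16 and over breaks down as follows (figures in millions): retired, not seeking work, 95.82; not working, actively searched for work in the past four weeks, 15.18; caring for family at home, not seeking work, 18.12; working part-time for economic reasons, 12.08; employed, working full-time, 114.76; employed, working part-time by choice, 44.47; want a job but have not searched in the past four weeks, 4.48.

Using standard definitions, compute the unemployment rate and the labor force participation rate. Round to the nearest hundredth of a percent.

Unemployment rate ≈ 8.14%; labor force participation rate ≈ 61.16%.

Employed = 12.08 + 114.76 + 44.47 = 171.31 million (anyone who worked, including part-time for economic reasons, counts as employed).
Unemployed = 15.18 million.
Labor force = 171.31 + 15.18 = 186.49 million.
Not in labor force = 95.82 + 18.12 + 4.48 = 118.42 million (those not working and not actively searching are outside the labor force — including those who want a job but have given up searching).
Civilian working-age population = 186.49 + 118.42 = 304.91 million.
Unemployment rate = 15.18 / 186.49 = 8.14%.
Labor force participation rate = 186.49 / 304.91 = 61.16%.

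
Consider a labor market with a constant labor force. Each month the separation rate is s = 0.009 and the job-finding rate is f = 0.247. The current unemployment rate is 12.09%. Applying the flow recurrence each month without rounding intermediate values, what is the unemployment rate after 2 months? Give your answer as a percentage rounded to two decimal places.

With a fixed labor force, u_{t+1} = u_t + s·(1−u_t) − f·u_t = u_t·(1−s−f) + s.
Here 1−s−f = 0.744 and s = 0.009.
u_1 = 0.120900 × 0.744 + 0.009 = 0.098950.
u_2 = 0.098950 × 0.744 + 0.009 = 0.082619.

Unemployment rate after two months ≈ 8.26%.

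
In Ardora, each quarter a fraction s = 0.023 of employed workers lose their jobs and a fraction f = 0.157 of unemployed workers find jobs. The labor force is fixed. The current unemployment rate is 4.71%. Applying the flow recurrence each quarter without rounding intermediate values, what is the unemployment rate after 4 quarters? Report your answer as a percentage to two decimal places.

With a fixed labor force, u_{t+1} = u_t + s·(1−u_t) − f·u_t = u_t·(1−s−f) + s.
Here 1−s−f = 0.820 and s = 0.023.
u_1 = 0.047100 × 0.820 + 0.023 = 0.061622.
u_2 = 0.061622 × 0.820 + 0.023 = 0.073530.
u_3 = 0.073530 × 0.820 + 0.023 = 0.083295.
u_4 = 0.083295 × 0.820 + 0.023 = 0.091302.

Unemployment rate after four quarters ≈ 9.13%.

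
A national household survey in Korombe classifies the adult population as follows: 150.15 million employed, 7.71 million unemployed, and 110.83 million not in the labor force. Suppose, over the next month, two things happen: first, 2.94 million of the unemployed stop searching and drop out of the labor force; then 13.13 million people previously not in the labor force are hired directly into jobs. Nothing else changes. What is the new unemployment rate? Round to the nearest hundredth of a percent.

New unemployment rate ≈ 2.84%.

Initially, labor force = 150.15 + 7.71 = 157.86 million, so u = 7.71/157.86 = 4.88%.
After the first change, unemployed and labor force both fall by 2.94 → E = 150.15, U = 4.77, labor force = 154.92 million.
After the second change, employed and labor force both rise by 13.13; unemployed unchanged → E = 163.28, U = 4.77, labor force = 168.05 million.
New unemployment rate = 4.77 / 168.05 = 2.84%.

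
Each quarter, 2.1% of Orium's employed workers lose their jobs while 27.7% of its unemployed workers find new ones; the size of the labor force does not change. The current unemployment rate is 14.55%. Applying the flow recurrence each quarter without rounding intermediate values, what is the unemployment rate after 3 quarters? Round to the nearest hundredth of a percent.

Unemployment rate after three quarters ≈ 9.64%.

With a fixed labor force, u_{t+1} = u_t + s·(1−u_t) − f·u_t = u_t·(1−s−f) + s.
Here 1−s−f = 0.702 and s = 0.021.
u_1 = 0.145500 × 0.702 + 0.021 = 0.123141.
u_2 = 0.123141 × 0.702 + 0.021 = 0.107445.
u_3 = 0.107445 × 0.702 + 0.021 = 0.096426.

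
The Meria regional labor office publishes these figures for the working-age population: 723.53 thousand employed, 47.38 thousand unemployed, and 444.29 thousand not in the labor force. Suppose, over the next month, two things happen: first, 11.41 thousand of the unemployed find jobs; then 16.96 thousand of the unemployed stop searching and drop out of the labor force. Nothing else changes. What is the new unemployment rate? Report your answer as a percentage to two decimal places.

Initially, labor force = 723.53 + 47.38 = 770.91 thousand, so u = 47.38/770.91 = 6.15%.
After the first change, unemployed falls and employed rises by 11.41; labor force unchanged → E = 734.94, U = 35.97, labor force = 770.91 thousand.
After the second change, unemployed and labor force both fall by 16.96 → E = 734.94, U = 19.01, labor force = 753.95 thousand.
New unemployment rate = 19.01 / 753.95 = 2.52%.

New unemployment rate ≈ 2.52%.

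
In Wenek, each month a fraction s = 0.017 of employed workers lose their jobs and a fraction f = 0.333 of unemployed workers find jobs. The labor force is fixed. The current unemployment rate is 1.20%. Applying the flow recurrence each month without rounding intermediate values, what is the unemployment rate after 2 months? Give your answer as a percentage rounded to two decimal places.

With a fixed labor force, u_{t+1} = u_t + s·(1−u_t) − f·u_t = u_t·(1−s−f) + s.
Here 1−s−f = 0.650 and s = 0.017.
u_1 = 0.012000 × 0.650 + 0.017 = 0.024800.
u_2 = 0.024800 × 0.650 + 0.017 = 0.033120.

Unemployment rate after two months ≈ 3.31%.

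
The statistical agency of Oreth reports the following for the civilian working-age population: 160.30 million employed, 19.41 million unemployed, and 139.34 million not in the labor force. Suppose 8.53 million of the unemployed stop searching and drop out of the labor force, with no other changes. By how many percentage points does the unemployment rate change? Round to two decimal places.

The unemployment rate changes by −4.44 percentage points.

Initially, labor force = 160.30 + 19.41 = 179.71 million, so u = 19.41/179.71 = 10.80%.
After the change, unemployed and labor force both fall by 8.53 → E = 160.30, U = 10.88, labor force = 171.18 million.
New unemployment rate = 10.88 / 171.18 = 6.36%.
Change = 6.36% − 10.80% = −4.44 percentage points.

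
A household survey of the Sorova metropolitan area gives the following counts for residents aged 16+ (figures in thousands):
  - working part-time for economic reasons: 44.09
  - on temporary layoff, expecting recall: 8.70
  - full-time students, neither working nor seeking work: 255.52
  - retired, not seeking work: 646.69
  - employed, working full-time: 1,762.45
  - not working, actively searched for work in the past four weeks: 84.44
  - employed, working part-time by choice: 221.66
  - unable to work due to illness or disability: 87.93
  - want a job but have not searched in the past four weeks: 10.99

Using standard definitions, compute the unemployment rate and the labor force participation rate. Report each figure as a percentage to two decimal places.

Employed = 44.09 + 1,762.45 + 221.66 = 2,028.20 thousand (anyone who worked, including part-time for economic reasons, counts as employed).
Unemployed = 8.70 + 84.44 = 93.14 thousand (jobless and actively searching, or on temporary layoff).
Labor force = 2,028.20 + 93.14 = 2,121.34 thousand.
Not in labor force = 255.52 + 646.69 + 87.93 + 10.99 = 1,001.13 thousand (those not working and not actively searching are outside the labor force — including those who want a job but have given up searching).
Civilian working-age population = 2,121.34 + 1,001.13 = 3,122.47 thousand.
Unemployment rate = 93.14 / 2,121.34 = 4.39%.
Labor force participation rate = 2,121.34 / 3,122.47 = 67.94%.

Unemployment rate ≈ 4.39%; labor force participation rate ≈ 67.94%.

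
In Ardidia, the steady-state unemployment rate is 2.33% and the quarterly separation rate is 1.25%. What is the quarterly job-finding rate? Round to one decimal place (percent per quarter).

Job-finding rate ≈ 52.4% per quarter.

From u* = s/(s+f): f = s·(1−u)/u.
f = 1.25 × (1 − 0.0233) / 0.0233 = 1.2209 / 0.0233 ≈ 52.4% per quarter.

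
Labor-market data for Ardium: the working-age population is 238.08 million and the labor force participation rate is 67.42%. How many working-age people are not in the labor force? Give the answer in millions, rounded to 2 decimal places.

Share not in the labor force = 1 − 0.6742 = 0.3258.
Not in labor force = 0.3258 × 238.08 ≈ 77.57 million.

About 77.57 million are not in the labor force.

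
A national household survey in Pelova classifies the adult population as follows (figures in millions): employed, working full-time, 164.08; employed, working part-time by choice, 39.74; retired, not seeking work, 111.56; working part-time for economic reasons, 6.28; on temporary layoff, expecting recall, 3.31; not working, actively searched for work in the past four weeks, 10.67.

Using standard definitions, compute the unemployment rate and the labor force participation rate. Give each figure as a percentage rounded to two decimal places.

Unemployment rate ≈ 6.24%; labor force participation rate ≈ 66.76%.

Employed = 164.08 + 39.74 + 6.28 = 210.10 million (anyone who worked, including part-time for economic reasons, counts as employed).
Unemployed = 3.31 + 10.67 = 13.98 million (jobless and actively searching, or on temporary layoff).
Labor force = 210.10 + 13.98 = 224.08 million.
Not in labor force = 111.56 million (those not working and not actively searching are outside the labor force).
Civilian working-age population = 224.08 + 111.56 = 335.64 million.
Unemployment rate = 13.98 / 224.08 = 6.24%.
Labor force participation rate = 224.08 / 335.64 = 66.76%.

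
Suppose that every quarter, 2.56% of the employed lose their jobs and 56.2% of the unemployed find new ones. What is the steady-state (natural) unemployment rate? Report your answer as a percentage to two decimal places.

Steady-state unemployment rate ≈ 4.36%.

At steady state the flows balance: s·E = f·U, so U/(E+U) = s/(s+f).
u* = 2.56 / (2.56 + 56.2) = 2.56 / 58.76 = 4.36%.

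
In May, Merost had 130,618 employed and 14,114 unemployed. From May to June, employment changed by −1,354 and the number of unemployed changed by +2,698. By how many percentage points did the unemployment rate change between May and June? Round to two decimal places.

The unemployment rate changed by +1.76 percentage points.

May: labor force = 130,618 + 14,114 = 144,732; u = 14,114/144,732 = 9.75%.
June: labor force = 129,264 + 16,812 = 146,076; u = 16,812/146,076 = 11.51%.
Change = 11.51% − 9.75% = +1.76 pp.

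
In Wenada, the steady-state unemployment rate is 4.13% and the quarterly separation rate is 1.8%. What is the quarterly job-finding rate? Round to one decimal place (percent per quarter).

Job-finding rate ≈ 41.8% per quarter.

From u* = s/(s+f): f = s·(1−u)/u.
f = 1.8 × (1 − 0.0413) / 0.0413 = 1.7257 / 0.0413 ≈ 41.8% per quarter.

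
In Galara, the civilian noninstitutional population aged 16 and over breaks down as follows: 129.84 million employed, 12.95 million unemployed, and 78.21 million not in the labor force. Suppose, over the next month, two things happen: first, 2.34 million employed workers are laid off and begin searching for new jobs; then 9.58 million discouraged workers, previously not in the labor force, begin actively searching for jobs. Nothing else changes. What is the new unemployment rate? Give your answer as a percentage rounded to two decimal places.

Initially, labor force = 129.84 + 12.95 = 142.79 million, so u = 12.95/142.79 = 9.07%.
After the first change, employed falls and unemployed rises by 2.34; labor force unchanged → E = 127.50, U = 15.29, labor force = 142.79 million.
After the second change, unemployed and labor force both rise by 9.58 → E = 127.50, U = 24.87, labor force = 152.37 million.
New unemployment rate = 24.87 / 152.37 = 16.32%.

New unemployment rate ≈ 16.32%.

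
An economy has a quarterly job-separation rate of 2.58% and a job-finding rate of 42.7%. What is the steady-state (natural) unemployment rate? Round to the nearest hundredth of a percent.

Steady-state unemployment rate ≈ 5.70%.

At steady state the flows balance: s·E = f·U, so U/(E+U) = s/(s+f).
u* = 2.58 / (2.58 + 42.7) = 2.58 / 45.28 = 5.70%.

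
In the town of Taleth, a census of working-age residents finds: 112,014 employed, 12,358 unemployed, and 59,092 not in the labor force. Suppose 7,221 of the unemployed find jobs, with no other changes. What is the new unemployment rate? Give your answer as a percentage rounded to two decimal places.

Initially, labor force = 112,014 + 12,358 = 124,372, so u = 12,358/124,372 = 9.94%.
After the change, unemployed falls and employed rises by 7,221; labor force unchanged → E = 119,235, U = 5,137, labor force = 124,372.
New unemployment rate = 5,137 / 124,372 = 4.13%.

New unemployment rate ≈ 4.13%.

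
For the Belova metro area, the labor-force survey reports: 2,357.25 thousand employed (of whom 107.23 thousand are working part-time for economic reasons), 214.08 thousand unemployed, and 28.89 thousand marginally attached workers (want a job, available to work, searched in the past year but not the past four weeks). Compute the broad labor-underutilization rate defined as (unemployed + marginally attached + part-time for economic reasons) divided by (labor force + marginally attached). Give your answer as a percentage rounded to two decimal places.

Labor force = 2,357.25 + 214.08 = 2,571.33 thousand.
Numerator = 214.08 + 28.89 + 107.23 = 350.20 thousand.
Denominator = 2,571.33 + 28.89 = 2,600.22 thousand.
Broad rate = 350.20 / 2,600.22 = 13.47%.

Broad underutilization rate ≈ 13.47%.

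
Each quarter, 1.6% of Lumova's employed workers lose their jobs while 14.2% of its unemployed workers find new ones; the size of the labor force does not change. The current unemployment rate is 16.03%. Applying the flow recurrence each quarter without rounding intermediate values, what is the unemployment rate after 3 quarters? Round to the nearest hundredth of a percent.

With a fixed labor force, u_{t+1} = u_t + s·(1−u_t) − f·u_t = u_t·(1−s−f) + s.
Here 1−s−f = 0.842 and s = 0.016.
u_1 = 0.160300 × 0.842 + 0.016 = 0.150973.
u_2 = 0.150973 × 0.842 + 0.016 = 0.143119.
u_3 = 0.143119 × 0.842 + 0.016 = 0.136506.

Unemployment rate after three quarters ≈ 13.65%.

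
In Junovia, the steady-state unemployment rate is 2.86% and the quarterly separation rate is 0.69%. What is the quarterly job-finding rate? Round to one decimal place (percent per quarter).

From u* = s/(s+f): f = s·(1−u)/u.
f = 0.69 × (1 − 0.0286) / 0.0286 = 0.6703 / 0.0286 ≈ 23.4% per quarter.

Job-finding rate ≈ 23.4% per quarter.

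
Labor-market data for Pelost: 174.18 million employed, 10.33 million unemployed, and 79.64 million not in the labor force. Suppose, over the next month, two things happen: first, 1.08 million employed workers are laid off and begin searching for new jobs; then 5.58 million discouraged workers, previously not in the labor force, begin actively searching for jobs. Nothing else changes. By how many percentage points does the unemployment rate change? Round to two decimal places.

The unemployment rate changes by +3.34 percentage points.

Initially, labor force = 174.18 + 10.33 = 184.51 million, so u = 10.33/184.51 = 5.60%.
After the first change, employed falls and unemployed rises by 1.08; labor force unchanged → E = 173.10, U = 11.41, labor force = 184.51 million.
After the second change, unemployed and labor force both rise by 5.58 → E = 173.10, U = 16.99, labor force = 190.09 million.
New unemployment rate = 16.99 / 190.09 = 8.94%.
Change = 8.94% − 5.60% = +3.34 percentage points.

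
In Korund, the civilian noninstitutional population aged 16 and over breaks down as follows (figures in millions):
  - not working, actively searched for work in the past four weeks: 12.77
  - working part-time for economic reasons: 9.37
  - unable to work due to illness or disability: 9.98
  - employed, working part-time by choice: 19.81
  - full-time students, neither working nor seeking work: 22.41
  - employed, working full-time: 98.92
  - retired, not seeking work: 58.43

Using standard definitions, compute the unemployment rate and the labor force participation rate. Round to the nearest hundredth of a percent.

Employed = 9.37 + 19.81 + 98.92 = 128.10 million (anyone who worked, including part-time for economic reasons, counts as employed).
Unemployed = 12.77 million.
Labor force = 128.10 + 12.77 = 140.87 million.
Not in labor force = 9.98 + 22.41 + 58.43 = 90.82 million (those not working and not actively searching are outside the labor force).
Civilian working-age population = 140.87 + 90.82 = 231.69 million.
Unemployment rate = 12.77 / 140.87 = 9.07%.
Labor force participation rate = 140.87 / 231.69 = 60.80%.

Unemployment rate ≈ 9.07%; labor force participation rate ≈ 60.80%.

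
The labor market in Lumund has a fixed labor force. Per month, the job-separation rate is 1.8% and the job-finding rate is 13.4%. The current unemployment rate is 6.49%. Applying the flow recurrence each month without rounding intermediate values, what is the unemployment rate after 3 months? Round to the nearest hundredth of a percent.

Unemployment rate after three months ≈ 8.58%.

With a fixed labor force, u_{t+1} = u_t + s·(1−u_t) − f·u_t = u_t·(1−s−f) + s.
Here 1−s−f = 0.848 and s = 0.018.
u_1 = 0.064900 × 0.848 + 0.018 = 0.073035.
u_2 = 0.073035 × 0.848 + 0.018 = 0.079934.
u_3 = 0.079934 × 0.848 + 0.018 = 0.085784.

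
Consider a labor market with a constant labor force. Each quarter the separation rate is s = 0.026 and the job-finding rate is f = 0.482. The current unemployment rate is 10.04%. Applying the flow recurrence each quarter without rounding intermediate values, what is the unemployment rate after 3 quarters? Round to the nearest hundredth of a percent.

Unemployment rate after three quarters ≈ 5.70%.

With a fixed labor force, u_{t+1} = u_t + s·(1−u_t) − f·u_t = u_t·(1−s−f) + s.
Here 1−s−f = 0.492 and s = 0.026.
u_1 = 0.100400 × 0.492 + 0.026 = 0.075397.
u_2 = 0.075397 × 0.492 + 0.026 = 0.063095.
u_3 = 0.063095 × 0.492 + 0.026 = 0.057043.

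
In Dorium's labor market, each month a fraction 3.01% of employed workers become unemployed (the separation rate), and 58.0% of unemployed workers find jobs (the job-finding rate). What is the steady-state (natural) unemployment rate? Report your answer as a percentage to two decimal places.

Steady-state unemployment rate ≈ 4.93%.

At steady state the flows balance: s·E = f·U, so U/(E+U) = s/(s+f).
u* = 3.01 / (3.01 + 58.0) = 3.01 / 61.01 = 4.93%.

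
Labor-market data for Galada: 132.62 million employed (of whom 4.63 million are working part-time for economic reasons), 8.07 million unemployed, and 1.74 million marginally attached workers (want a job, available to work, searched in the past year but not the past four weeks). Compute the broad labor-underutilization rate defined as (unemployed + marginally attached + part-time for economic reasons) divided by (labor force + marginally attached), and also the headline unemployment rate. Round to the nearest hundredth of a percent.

Broad underutilization rate ≈ 10.14%; headline unemployment rate ≈ 5.74%.

Labor force = 132.62 + 8.07 = 140.69 million.
Numerator = 8.07 + 1.74 + 4.63 = 14.44 million.
Denominator = 140.69 + 1.74 = 142.43 million.
Broad rate = 14.44 / 142.43 = 10.14%.
Headline unemployment rate = 8.07 / 140.69 = 5.74%.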